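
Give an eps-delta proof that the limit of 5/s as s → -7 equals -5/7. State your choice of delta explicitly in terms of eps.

delta = min(7/2, (49/10)eps)

Suppose eps > 0. We seek delta > 0 such that 0 < |s + 7| < delta implies |5/s + 5/7| < eps.
|5/s + 5/7| = 5·|-7 − s|/(7·|s|) = 5|s + 7|/(7|s|).
Require delta ≤ 7/2 so that |s| > 7 − 7/2 = 7/2, hence 7|s| > 49/2.
Then |5/s + 5/7| < 5|s + 7|/(49/2), which is < eps when |s + 7| < (49/10)eps.
Take delta = min(7/2, (49/10)eps). Then 0 < |s + 7| < delta gives both |s + 7| < 7/2 and |s + 7| < (49/10)eps, so |5/s + 5/7| < eps.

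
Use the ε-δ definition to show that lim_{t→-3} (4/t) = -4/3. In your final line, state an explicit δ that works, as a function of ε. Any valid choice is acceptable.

δ = min(3/2, (9/8)ε)

Let ε > 0. We seek δ > 0 such that 0 < |t + 3| < δ implies |4/t + 4/3| < ε.
|4/t + 4/3| = 4·|-3 − t|/(3·|t|) = 4|t + 3|/(3|t|).
Restrict δ ≤ 3/2. Then |t + 3| < 3/2 gives |t| > 3/2, so 3|t| > 9/2.
Then |4/t + 4/3| < 4|t + 3|/(9/2), which is < ε when |t + 3| < (9/8)ε.
Take δ = min(3/2, (9/8)ε). Then 0 < |t + 3| < δ gives both |t + 3| < 3/2 and |t + 3| < (9/8)ε, so |4/t + 4/3| < ε.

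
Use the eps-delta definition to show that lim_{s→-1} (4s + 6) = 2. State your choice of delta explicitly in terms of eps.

delta = eps/4

Fix eps > 0. We need delta > 0 so that 0 < |s + 1| < delta implies |(4s + 6) − 2| < eps.
Since (4s + 6) − 2 = 4(s + 1), we have |(4s + 6) − 2| = 4|s + 1|.
Thus it suffices that |s + 1| < eps/4.
Take delta = eps/4. If 0 < |s + 1| < delta then |(4s + 6) − 2| = 4|s + 1| < 4·(eps/4) = eps.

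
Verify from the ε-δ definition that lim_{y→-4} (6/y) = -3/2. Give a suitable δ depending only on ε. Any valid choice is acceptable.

Let ε > 0. We seek δ > 0 such that 0 < |y + 4| < δ implies |6/y + 3/2| < ε.
|6/y + 3/2| = 6·|-4 − y|/(4·|y|) = 6|y + 4|/(4|y|).
Restrict δ ≤ 2. Then |y + 4| < 2 gives |y| > 2, so 4|y| > 8.
Then |6/y + 3/2| < 6|y + 4|/8, which is < ε when |y + 4| < (4/3)ε.
Take δ = min(2, (4/3)ε). Then 0 < |y + 4| < δ gives both |y + 4| < 2 and |y + 4| < (4/3)ε, so |6/y + 3/2| < ε.

δ = min(2, (4/3)ε)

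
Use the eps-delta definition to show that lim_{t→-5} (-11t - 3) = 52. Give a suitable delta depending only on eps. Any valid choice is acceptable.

delta = eps/11

Suppose eps > 0. We need delta > 0 so that 0 < |t + 5| < delta implies |(-11t - 3) − 52| < eps.
Since (-11t - 3) − 52 = -11(t + 5), we have |(-11t - 3) − 52| = 11|t + 5|.
Thus it suffices that |t + 5| < eps/11.
Choosing delta = eps/11 gives |(-11t - 3) − 52| = 11|t + 5| < eps whenever |t + 5| < delta.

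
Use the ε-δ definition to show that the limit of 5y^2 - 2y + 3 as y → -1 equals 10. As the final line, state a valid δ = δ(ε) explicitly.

δ = min(2, ε/22)

Suppose ε > 0. We want δ > 0 such that 0 < |y + 1| < δ implies |(5y^2 - 2y + 3) − 10| < ε.
(5y^2 - 2y + 3) − 10 = 5y^2 - 2y - 7 = (y + 1)(5y - 7).
So |(5y^2 - 2y + 3) − 10| = |y + 1|·|5y - 7|.
Assume first that |y + 1| < 2, so |y| < 3. Then |5y - 7| ≤ 5·3 + 7 = 22.
Hence |(5y^2 - 2y + 3) − 10| ≤ 22|y + 1| < ε provided |y + 1| < ε/22.
Choosing δ = min(2, ε/22) ensures both conditions, hence |(5y^2 - 2y + 3) − 10| < ε.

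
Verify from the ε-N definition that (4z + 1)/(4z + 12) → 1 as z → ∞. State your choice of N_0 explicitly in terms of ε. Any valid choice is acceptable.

N_0 = (11/4)/ε

Let ε > 0 be given. We seek N_0 > 0 such that z > N_0 implies |(4z + 1)/(4z + 12) − 1| < ε.
(4z + 1)/(4z + 12) − 1 = (4(4z + 1) − 4(4z + 12)) / (4(4z + 12)) = -44/(4(4z + 12)).
For z > 0 we have 4z + 12 > 4z, so |(4z + 1)/(4z + 12) − 1| = 44/(4(4z + 12)) < 44/(4·4z) = (11/4)/z.
Thus |(4z + 1)/(4z + 12) − 1| < ε whenever z > (11/4)/ε.
Take N_0 = (11/4)/ε. If z > N_0 then |(4z + 1)/(4z + 12) − 1| < (11/4)/z < ε.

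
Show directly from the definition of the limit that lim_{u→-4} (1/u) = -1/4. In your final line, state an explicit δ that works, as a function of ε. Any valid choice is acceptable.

δ = min(2, 8ε)

Let ε > 0 be given. We seek δ > 0 such that 0 < |u + 4| < δ implies |1/u + 1/4| < ε.
|1/u + 1/4| = |-4 − u|/(4·|u|) = |u + 4|/(4|u|).
Require δ ≤ 2 so that |u| > 4 − 2 = 2, hence 4|u| > 8.
Then |1/u + 1/4| < |u + 4|/8, which is < ε when |u + 4| < 8ε.
Take δ = min(2, 8ε). Then 0 < |u + 4| < δ gives both |u + 4| < 2 and |u + 4| < 8ε, so |1/u + 1/4| < ε.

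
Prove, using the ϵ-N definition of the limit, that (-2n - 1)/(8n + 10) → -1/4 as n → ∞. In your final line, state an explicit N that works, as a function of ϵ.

Fix ϵ > 0. For n ≥ 1, |(-2n - 1)/(8n + 10) + 1/4| = |12|/(8(8n + 10)) = 12/(8(8n + 10)).
Since 8n + 10 ≥ 8n for n ≥ 1, this is ≤ 12/(8·8n) = (3/16)/n.
So |(-2n - 1)/(8n + 10) + 1/4| < ϵ whenever n > (3/16)/ϵ.
Take N = (3/16)/ϵ. If n > N then |(-2n - 1)/(8n + 10) + 1/4| ≤ (3/16)/n < ϵ.

N = (3/16)/ϵ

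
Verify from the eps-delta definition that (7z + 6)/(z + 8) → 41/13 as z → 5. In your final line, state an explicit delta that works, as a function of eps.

Let eps > 0 be given. We want delta > 0 with 0 < |z − 5| < delta ⇒ |(7z + 6)/(z + 8) − (41/13)| < eps.
Combining over a common denominator, (7z + 6)/(z + 8) − (41/13) = [(7z + 6)·13 − 41·(z + 8)] / [13·(z + 8)] = 50(z − 5) / (13(z + 8)).
So |(7z + 6)/(z + 8) − (41/13)| = 50|z − 5| / (13·|z + 8|).
Restrict delta ≤ 13/2. Then |z − 5| < 13/2 gives |z + 8| = |(z − 5) + 13| ≥ 13 − 13/2 = 13/2.
Hence |(7z + 6)/(z + 8) − (41/13)| < 50|z − 5|/(13·(13/2)) = (100/169)|z − 5|, which is < eps once |z − 5| < (169/100)eps.
Take delta = min(13/2, (169/100)eps). Then 0 < |z − 5| < delta forces both bounds, so |(7z + 6)/(z + 8) − (41/13)| < eps.

delta = min(13/2, (169/100)eps)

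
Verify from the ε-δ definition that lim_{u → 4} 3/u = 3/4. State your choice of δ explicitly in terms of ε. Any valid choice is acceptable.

δ = min(2, (8/3)ε)

Fix ε > 0. We seek δ > 0 such that 0 < |u − 4| < δ implies |3/u − (3/4)| < ε.
|3/u − (3/4)| = 3·|4 − u|/(4·|u|) = 3|u − 4|/(4|u|).
Require δ ≤ 2 so that |u| > 4 − 2 = 2, hence 4|u| > 8.
Then |3/u − (3/4)| < 3|u − 4|/8, which is < ε when |u − 4| < (8/3)ε.
Take δ = min(2, (8/3)ε). Then 0 < |u − 4| < δ gives both |u − 4| < 2 and |u − 4| < (8/3)ε, so |3/u − (3/4)| < ε.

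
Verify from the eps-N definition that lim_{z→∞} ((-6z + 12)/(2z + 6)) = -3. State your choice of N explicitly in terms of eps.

N = 15/eps

Suppose eps > 0. We seek N > 0 such that z > N implies |(-6z + 12)/(2z + 6) + 3| < eps.
(-6z + 12)/(2z + 6) + 3 = (2(-6z + 12) − (-6)(2z + 6)) / (2(2z + 6)) = 60/(2(2z + 6)).
For z > 0 we have 2z + 6 > 2z, so |(-6z + 12)/(2z + 6) + 3| = 60/(2(2z + 6)) < 60/(2·2z) = 15/z.
Thus |(-6z + 12)/(2z + 6) + 3| < eps whenever z > 15/eps.
Take N = 15/eps. If z > N then |(-6z + 12)/(2z + 6) + 3| < 15/z < eps.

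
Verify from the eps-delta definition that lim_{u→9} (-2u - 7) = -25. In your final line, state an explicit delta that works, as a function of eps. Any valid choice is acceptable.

delta = eps/2

Let eps > 0. We need delta > 0 so that 0 < |u − 9| < delta implies |(-2u - 7) + 25| < eps.
|(-2u - 7) + 25| = |-2u + 18| = 2|u − 9|.
So 2|u − 9| < eps exactly when |u − 9| < eps/2.
Choosing delta = eps/2 gives |(-2u - 7) + 25| = 2|u − 9| < eps whenever |u − 9| < delta.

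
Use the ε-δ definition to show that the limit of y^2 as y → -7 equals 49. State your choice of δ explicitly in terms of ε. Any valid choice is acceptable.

Let ε > 0. We seek δ > 0 with 0 < |y + 7| < δ ⇒ |y^2 − 49| < ε.
Factor: y^2 − 49 = (y + 7)(y - 7), so |y^2 − 49| = |y + 7|·|y - 7|.
Impose δ ≤ 1 so that |y| < 8; then |y - 7| ≤ 15.
Hence |y^2 − 49| ≤ 15|y + 7|, which is < ε once |y + 7| < ε/15.
Take δ = min(1, ε/15). If 0 < |y + 7| < δ then both bounds hold and |y^2 − 49| ≤ 15|y + 7| < 15·(ε/15) = ε.

δ = min(1, ε/15)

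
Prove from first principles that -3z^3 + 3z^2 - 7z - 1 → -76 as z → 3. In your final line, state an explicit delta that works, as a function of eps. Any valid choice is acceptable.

Suppose eps > 0. We want delta > 0 such that 0 < |z − 3| < delta implies |(-3z^3 + 3z^2 - 7z - 1) + 76| < eps.
(-3z^3 + 3z^2 - 7z - 1) + 76 = -3z^3 + 3z^2 - 7z + 75 = (z − 3)(-3z^2 - 6z - 25).
So |(-3z^3 + 3z^2 - 7z - 1) + 76| = |z − 3|·|-3z^2 - 6z - 25|.
Assume first that |z − 3| < 1, so |z| < 4. Then |-3z^2 - 6z - 25| ≤ 3·4^2 + 6·4 + 25 = 97.
Hence |(-3z^3 + 3z^2 - 7z - 1) + 76| ≤ 97|z − 3| < eps provided |z − 3| < eps/97.
Choosing delta = min(1, eps/97) ensures both conditions, hence |(-3z^3 + 3z^2 - 7z - 1) + 76| < eps.

delta = min(1, eps/97)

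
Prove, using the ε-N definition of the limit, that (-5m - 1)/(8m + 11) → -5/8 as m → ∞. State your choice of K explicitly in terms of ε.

K = (47/64)/ε

Suppose ε > 0. For m ≥ 1, |(-5m - 1)/(8m + 11) + 5/8| = |47|/(8(8m + 11)) = 47/(8(8m + 11)).
Since 8m + 11 ≥ 8m for m ≥ 1, this is ≤ 47/(8·8m) = (47/64)/m.
So |(-5m - 1)/(8m + 11) + 5/8| < ε whenever m > (47/64)/ε.
Take K = (47/64)/ε. If m > K then |(-5m - 1)/(8m + 11) + 5/8| ≤ (47/64)/m < ε.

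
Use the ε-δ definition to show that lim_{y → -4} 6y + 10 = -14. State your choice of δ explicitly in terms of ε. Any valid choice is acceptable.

Let ε > 0 be given. We need δ > 0 so that 0 < |y + 4| < δ implies |(6y + 10) + 14| < ε.
|(6y + 10) + 14| = |6y + 24| = 6|y + 4|.
So 6|y + 4| < ε exactly when |y + 4| < ε/6.
Take δ = ε/6. If 0 < |y + 4| < δ then |(6y + 10) + 14| = 6|y + 4| < 6·(ε/6) = ε.

δ = ε/6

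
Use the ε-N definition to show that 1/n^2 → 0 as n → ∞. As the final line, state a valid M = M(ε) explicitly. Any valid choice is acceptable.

Let ε > 0 be given. For n ≥ 1, |1/n^2 − 0| = 1/n^2.
1/n^2 < ε ⇔ n^2 > 1/ε ⇔ n > (1/ε)^{1/2}.
Take M = (1/ε)^{1/2}. Then n > M implies 1/n^2 < ε.

M = (1/ε)^{1/2}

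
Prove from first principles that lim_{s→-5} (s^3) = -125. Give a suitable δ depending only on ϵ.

δ = min(1, ϵ/91)

Let ϵ > 0 be given. We seek δ > 0 with 0 < |s + 5| < δ ⇒ |s^3 + 125| < ϵ.
Factor: s^3 + 125 = (s + 5)(s^2 - 5s + 25), so |s^3 + 125| = |s + 5|·|s^2 - 5s + 25|.
Impose δ ≤ 1 so that |s| < 6; then |s^2 - 5s + 25| ≤ 91.
Hence |s^3 + 125| ≤ 91|s + 5|, which is < ϵ once |s + 5| < ϵ/91.
Take δ = min(1, ϵ/91). If 0 < |s + 5| < δ then both bounds hold and |s^3 + 125| ≤ 91|s + 5| < 91·(ϵ/91) = ϵ.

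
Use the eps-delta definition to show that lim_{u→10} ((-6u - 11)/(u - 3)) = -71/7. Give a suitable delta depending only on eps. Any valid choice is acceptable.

delta = min(7/2, (49/58)eps)

Suppose eps > 0. We want delta > 0 with 0 < |u − 10| < delta ⇒ |(-6u - 11)/(u - 3) + 71/7| < eps.
Combining over a common denominator, (-6u - 11)/(u - 3) + 71/7 = [(-6u - 11)·7 − (-71)·(u - 3)] / [7·(u - 3)] = 29(u − 10) / (7(u - 3)).
So |(-6u - 11)/(u - 3) + 71/7| = 29|u − 10| / (7·|u − 3|).
Restrict delta ≤ 7/2. Then |u − 10| < 7/2 gives |u − 3| = |(u − 10) + 7| ≥ 7 − 7/2 = 7/2.
Hence |(-6u - 11)/(u - 3) + 71/7| < 29|u − 10|/(7·(7/2)) = (58/49)|u − 10|, which is < eps once |u − 10| < (49/58)eps.
Take delta = min(7/2, (49/58)eps). Then 0 < |u − 10| < delta forces both bounds, so |(-6u - 11)/(u - 3) + 71/7| < eps.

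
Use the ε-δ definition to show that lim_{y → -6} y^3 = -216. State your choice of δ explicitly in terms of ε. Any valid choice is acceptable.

Suppose ε > 0. We seek δ > 0 with 0 < |y + 6| < δ ⇒ |y^3 + 216| < ε.
Factor: y^3 + 216 = (y + 6)(y^2 - 6y + 36), so |y^3 + 216| = |y + 6|·|y^2 - 6y + 36|.
Impose δ ≤ 2 so that |y| < 8; then |y^2 - 6y + 36| ≤ 148.
Hence |y^3 + 216| ≤ 148|y + 6|, which is < ε once |y + 6| < ε/148.
Take δ = min(2, ε/148). If 0 < |y + 6| < δ then both bounds hold and |y^3 + 216| ≤ 148|y + 6| < 148·(ε/148) = ε.

δ = min(2, ε/148)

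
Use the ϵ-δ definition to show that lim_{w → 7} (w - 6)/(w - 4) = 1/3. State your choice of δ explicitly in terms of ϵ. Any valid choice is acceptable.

Let ϵ > 0. We want δ > 0 with 0 < |w − 7| < δ ⇒ |(w - 6)/(w - 4) − (1/3)| < ϵ.
Combining over a common denominator, (w - 6)/(w - 4) − (1/3) = [(w - 6)·3 − 1·(w - 4)] / [3·(w - 4)] = 2(w − 7) / (3(w - 4)).
So |(w - 6)/(w - 4) − (1/3)| = 2|w − 7| / (3·|w − 4|).
Require δ ≤ 3/2, so |w − 4| ≥ |3| − |w − 7| > 3 − 3/2 = 3/2.
Hence |(w - 6)/(w - 4) − (1/3)| < 2|w − 7|/(3·(3/2)) = (4/9)|w − 7|, which is < ϵ once |w − 7| < (9/4)ϵ.
Take δ = min(3/2, (9/4)ϵ). Then 0 < |w − 7| < δ forces both bounds, so |(w - 6)/(w - 4) − (1/3)| < ϵ.

δ = min(3/2, (9/4)ϵ)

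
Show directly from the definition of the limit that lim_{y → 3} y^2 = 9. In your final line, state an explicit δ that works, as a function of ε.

Suppose ε > 0. We seek δ > 0 with 0 < |y − 3| < δ ⇒ |y^2 − 9| < ε.
Factor: y^2 − 9 = (y − 3)(y + 3), so |y^2 − 9| = |y − 3|·|y + 3|.
Impose δ ≤ 2 so that |y| < 5; then |y + 3| ≤ 8.
Hence |y^2 − 9| ≤ 8|y − 3|, which is < ε once |y − 3| < ε/8.
Take δ = min(2, ε/8). If 0 < |y − 3| < δ then both bounds hold and |y^2 − 9| ≤ 8|y − 3| < 8·(ε/8) = ε.

δ = min(2, ε/8)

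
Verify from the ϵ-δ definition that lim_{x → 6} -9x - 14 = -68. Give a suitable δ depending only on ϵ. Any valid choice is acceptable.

δ = ϵ/9

Suppose ϵ > 0. We need δ > 0 so that 0 < |x − 6| < δ implies |(-9x - 14) + 68| < ϵ.
Since (-9x - 14) + 68 = -9(x − 6), we have |(-9x - 14) + 68| = 9|x − 6|.
So 9|x − 6| < ϵ exactly when |x − 6| < ϵ/9.
Choosing δ = ϵ/9 gives |(-9x - 14) + 68| = 9|x − 6| < ϵ whenever |x − 6| < δ.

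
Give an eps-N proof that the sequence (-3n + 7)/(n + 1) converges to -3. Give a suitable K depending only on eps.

K = 10/eps

Let eps > 0 be given. For n ≥ 1, |(-3n + 7)/(n + 1) + 3| = |10|/((n + 1)) = 10/((n + 1)).
Since n + 1 ≥ n for n ≥ 1, this is ≤ 10/(n) = 10/n.
So |(-3n + 7)/(n + 1) + 3| < eps whenever n > 10/eps.
Take K = 10/eps. If n > K then |(-3n + 7)/(n + 1) + 3| ≤ 10/n < eps.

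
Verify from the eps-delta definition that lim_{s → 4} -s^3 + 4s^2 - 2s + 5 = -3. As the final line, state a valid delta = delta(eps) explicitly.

Let eps > 0. We want delta > 0 such that 0 < |s − 4| < delta implies |(-s^3 + 4s^2 - 2s + 5) + 3| < eps.
(-s^3 + 4s^2 - 2s + 5) + 3 = -s^3 + 4s^2 - 2s + 8 = (s − 4)(-s^2 - 2).
So |(-s^3 + 4s^2 - 2s + 5) + 3| = |s − 4|·|-s^2 - 2|.
Require delta ≤ 1. Then |s − 4| < 1 gives |s| < 5, and by the triangle inequality |-s^2 - 2| ≤ 5^2 + 2 = 27.
Hence |(-s^3 + 4s^2 - 2s + 5) + 3| ≤ 27|s − 4| < eps provided |s − 4| < eps/27.
Take delta = min(1, eps/27). Then 0 < |s − 4| < delta gives both |s − 4| < 1 and |s − 4| < eps/27, so |(-s^3 + 4s^2 - 2s + 5) + 3| < eps.

delta = min(1, eps/27)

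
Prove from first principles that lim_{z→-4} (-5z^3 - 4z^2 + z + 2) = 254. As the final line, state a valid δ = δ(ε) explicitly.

Suppose ε > 0. We want δ > 0 such that 0 < |z + 4| < δ implies |(-5z^3 - 4z^2 + z + 2) − 254| < ε.
(-5z^3 - 4z^2 + z + 2) − 254 = -5z^3 - 4z^2 + z - 252 = (z + 4)(-5z^2 + 16z - 63).
So |(-5z^3 - 4z^2 + z + 2) − 254| = |z + 4|·|-5z^2 + 16z - 63|.
Require δ ≤ 1. Then |z + 4| < 1 gives |z| < 5, and by the triangle inequality |-5z^2 + 16z - 63| ≤ 5·5^2 + 16·5 + 63 = 268.
Hence |(-5z^3 - 4z^2 + z + 2) − 254| ≤ 268|z + 4| < ε provided |z + 4| < ε/268.
Take δ = min(1, ε/268). Then 0 < |z + 4| < δ gives both |z + 4| < 1 and |z + 4| < ε/268, so |(-5z^3 - 4z^2 + z + 2) − 254| < ε.

δ = min(1, ε/268)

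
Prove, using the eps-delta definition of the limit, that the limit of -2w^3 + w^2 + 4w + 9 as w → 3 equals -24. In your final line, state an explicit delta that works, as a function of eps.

delta = min(2, eps/86)

Suppose eps > 0. We want delta > 0 such that 0 < |w − 3| < delta implies |(-2w^3 + w^2 + 4w + 9) + 24| < eps.
(-2w^3 + w^2 + 4w + 9) + 24 = -2w^3 + w^2 + 4w + 33 = (w − 3)(-2w^2 - 5w - 11).
So |(-2w^3 + w^2 + 4w + 9) + 24| = |w − 3|·|-2w^2 - 5w - 11|.
Assume first that |w − 3| < 2, so |w| < 5. Then |-2w^2 - 5w - 11| ≤ 2·5^2 + 5·5 + 11 = 86.
Hence |(-2w^3 + w^2 + 4w + 9) + 24| ≤ 86|w − 3| < eps provided |w − 3| < eps/86.
Choosing delta = min(2, eps/86) ensures both conditions, hence |(-2w^3 + w^2 + 4w + 9) + 24| < eps.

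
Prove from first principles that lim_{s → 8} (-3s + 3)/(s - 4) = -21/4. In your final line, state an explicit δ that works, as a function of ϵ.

δ = min(2, (8/9)ϵ)

Let ϵ > 0 be given. We want δ > 0 with 0 < |s − 8| < δ ⇒ |(-3s + 3)/(s - 4) + 21/4| < ϵ.
Combining over a common denominator, (-3s + 3)/(s - 4) + 21/4 = [(-3s + 3)·4 − (-21)·(s - 4)] / [4·(s - 4)] = 9(s − 8) / (4(s - 4)).
So |(-3s + 3)/(s - 4) + 21/4| = 9|s − 8| / (4·|s − 4|).
Restrict δ ≤ 2. Then |s − 8| < 2 gives |s − 4| = |(s − 8) + 4| ≥ 4 − 2 = 2.
Hence |(-3s + 3)/(s - 4) + 21/4| < 9|s − 8|/(4·2) = (9/8)|s − 8|, which is < ϵ once |s − 8| < (8/9)ϵ.
Take δ = min(2, (8/9)ϵ). Then 0 < |s − 8| < δ forces both bounds, so |(-3s + 3)/(s - 4) + 21/4| < ϵ.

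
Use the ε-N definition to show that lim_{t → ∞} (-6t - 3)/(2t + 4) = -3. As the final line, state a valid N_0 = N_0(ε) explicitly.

Let ε > 0 be given. We seek N_0 > 0 such that t > N_0 implies |(-6t - 3)/(2t + 4) + 3| < ε.
(-6t - 3)/(2t + 4) + 3 = (2(-6t - 3) − (-6)(2t + 4)) / (2(2t + 4)) = 18/(2(2t + 4)).
For t > 0 we have 2t + 4 > 2t, so |(-6t - 3)/(2t + 4) + 3| = 18/(2(2t + 4)) < 18/(2·2t) = (9/2)/t.
Thus |(-6t - 3)/(2t + 4) + 3| < ε whenever t > (9/2)/ε.
Take N_0 = (9/2)/ε. If t > N_0 then |(-6t - 3)/(2t + 4) + 3| < (9/2)/t < ε.

N_0 = (9/2)/ε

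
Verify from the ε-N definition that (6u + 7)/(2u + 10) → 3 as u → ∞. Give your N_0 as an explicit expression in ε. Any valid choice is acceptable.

N_0 = (23/2)/ε

Let ε > 0. We seek N_0 > 0 such that u > N_0 implies |(6u + 7)/(2u + 10) − 3| < ε.
(6u + 7)/(2u + 10) − 3 = (2(6u + 7) − 6(2u + 10)) / (2(2u + 10)) = -46/(2(2u + 10)).
For u > 0 we have 2u + 10 > 2u, so |(6u + 7)/(2u + 10) − 3| = 46/(2(2u + 10)) < 46/(2·2u) = (23/2)/u.
Thus |(6u + 7)/(2u + 10) − 3| < ε whenever u > (23/2)/ε.
Take N_0 = (23/2)/ε. If u > N_0 then |(6u + 7)/(2u + 10) − 3| < (23/2)/u < ε.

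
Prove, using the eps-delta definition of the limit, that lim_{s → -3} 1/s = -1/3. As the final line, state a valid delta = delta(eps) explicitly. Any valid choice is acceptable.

delta = min(3/2, (9/2)eps)

Let eps > 0 be given. We seek delta > 0 such that 0 < |s + 3| < delta implies |1/s + 1/3| < eps.
|1/s + 1/3| = |-3 − s|/(3·|s|) = |s + 3|/(3|s|).
Restrict delta ≤ 3/2. Then |s + 3| < 3/2 gives |s| > 3/2, so 3|s| > 9/2.
Then |1/s + 1/3| < |s + 3|/(9/2), which is < eps when |s + 3| < (9/2)eps.
Take delta = min(3/2, (9/2)eps). Then 0 < |s + 3| < delta gives both |s + 3| < 3/2 and |s + 3| < (9/2)eps, so |1/s + 1/3| < eps.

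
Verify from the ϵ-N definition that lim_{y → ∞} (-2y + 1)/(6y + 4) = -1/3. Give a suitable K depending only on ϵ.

Fix ϵ > 0. We seek K > 0 such that y > K implies |(-2y + 1)/(6y + 4) + 1/3| < ϵ.
(-2y + 1)/(6y + 4) + 1/3 = (6(-2y + 1) − (-2)(6y + 4)) / (6(6y + 4)) = 14/(6(6y + 4)).
For y > 0 we have 6y + 4 > 6y, so |(-2y + 1)/(6y + 4) + 1/3| = 14/(6(6y + 4)) < 14/(6·6y) = (7/18)/y.
Thus |(-2y + 1)/(6y + 4) + 1/3| < ϵ whenever y > (7/18)/ϵ.
Take K = (7/18)/ϵ. If y > K then |(-2y + 1)/(6y + 4) + 1/3| < (7/18)/y < ϵ.

K = (7/18)/ϵ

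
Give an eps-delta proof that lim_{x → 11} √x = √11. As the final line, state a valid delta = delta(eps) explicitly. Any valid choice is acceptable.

delta = min(11, √11·eps)

Let eps > 0. We want delta > 0 such that 0 < |x − 11| < delta implies |√x − √11| < eps.
Multiplying by the conjugate, |√x − √11| = |x − 11|/(√x + √11).
Restrict delta ≤ 11 so that |x − 11| < 11 forces x > 0, and then √x + √11 > √11.
Hence |√x − √11| < |x − 11|/√11, which is < eps once |x − 11| < √11·eps.
Take delta = min(11, √11·eps). If 0 < |x − 11| < delta then x > 0 and |√x − √11| < |x − 11|/√11 < eps.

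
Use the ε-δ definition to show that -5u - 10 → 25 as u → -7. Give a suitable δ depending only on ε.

Suppose ε > 0. We need δ > 0 so that 0 < |u + 7| < δ implies |(-5u - 10) − 25| < ε.
Since (-5u - 10) − 25 = -5(u + 7), we have |(-5u - 10) − 25| = 5|u + 7|.
So 5|u + 7| < ε exactly when |u + 7| < ε/5.
Choosing δ = ε/5 gives |(-5u - 10) − 25| = 5|u + 7| < ε whenever |u + 7| < δ.

δ = ε/5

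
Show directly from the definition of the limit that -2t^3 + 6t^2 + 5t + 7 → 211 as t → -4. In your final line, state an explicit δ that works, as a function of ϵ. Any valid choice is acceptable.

Fix ϵ > 0. We want δ > 0 such that 0 < |t + 4| < δ implies |(-2t^3 + 6t^2 + 5t + 7) − 211| < ϵ.
(-2t^3 + 6t^2 + 5t + 7) − 211 = -2t^3 + 6t^2 + 5t - 204 = (t + 4)(-2t^2 + 14t - 51).
So |(-2t^3 + 6t^2 + 5t + 7) − 211| = |t + 4|·|-2t^2 + 14t - 51|.
Require δ ≤ 2. Then |t + 4| < 2 gives |t| < 6, and by the triangle inequality |-2t^2 + 14t - 51| ≤ 2·6^2 + 14·6 + 51 = 207.
Hence |(-2t^3 + 6t^2 + 5t + 7) − 211| ≤ 207|t + 4| < ϵ provided |t + 4| < ϵ/207.
Choosing δ = min(2, ϵ/207) ensures both conditions, hence |(-2t^3 + 6t^2 + 5t + 7) − 211| < ϵ.

δ = min(2, ϵ/207)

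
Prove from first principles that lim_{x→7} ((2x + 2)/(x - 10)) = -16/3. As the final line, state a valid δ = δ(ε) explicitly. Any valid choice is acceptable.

Suppose ε > 0. We want δ > 0 with 0 < |x − 7| < δ ⇒ |(2x + 2)/(x - 10) + 16/3| < ε.
Combining over a common denominator, (2x + 2)/(x - 10) + 16/3 = [(2x + 2)·(-3) − 16·(x - 10)] / [(-3)·(x - 10)] = -22(x − 7) / ((-3)(x - 10)).
So |(2x + 2)/(x - 10) + 16/3| = 22|x − 7| / (3·|x − 10|).
Restrict δ ≤ 3/2. Then |x − 7| < 3/2 gives |x − 10| = |(x − 7) + (-3)| ≥ 3 − 3/2 = 3/2.
Hence |(2x + 2)/(x - 10) + 16/3| < 22|x − 7|/(3·(3/2)) = (44/9)|x − 7|, which is < ε once |x − 7| < (9/44)ε.
Take δ = min(3/2, (9/44)ε). Then 0 < |x − 7| < δ forces both bounds, so |(2x + 2)/(x - 10) + 16/3| < ε.

δ = min(3/2, (9/44)ε)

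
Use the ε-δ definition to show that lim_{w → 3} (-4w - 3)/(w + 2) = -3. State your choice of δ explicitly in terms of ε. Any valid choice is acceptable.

Let ε > 0. We want δ > 0 with 0 < |w − 3| < δ ⇒ |(-4w - 3)/(w + 2) + 3| < ε.
Combining over a common denominator, (-4w - 3)/(w + 2) + 3 = [(-4w - 3)·5 − (-15)·(w + 2)] / [5·(w + 2)] = -5(w − 3) / (5(w + 2)).
So |(-4w - 3)/(w + 2) + 3| = 5|w − 3| / (5·|w + 2|).
Restrict δ ≤ 5/2. Then |w − 3| < 5/2 gives |w + 2| = |(w − 3) + 5| ≥ 5 − 5/2 = 5/2.
Hence |(-4w - 3)/(w + 2) + 3| < 5|w − 3|/(5·(5/2)) = (2/5)|w − 3|, which is < ε once |w − 3| < (5/2)ε.
Take δ = min(5/2, (5/2)ε). Then 0 < |w − 3| < δ forces both bounds, so |(-4w - 3)/(w + 2) + 3| < ε.

δ = min(5/2, (5/2)ε)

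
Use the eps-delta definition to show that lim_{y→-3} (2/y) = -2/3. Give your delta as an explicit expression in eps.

delta = min(3/2, (9/4)eps)

Let eps > 0 be given. We seek delta > 0 such that 0 < |y + 3| < delta implies |2/y + 2/3| < eps.
|2/y + 2/3| = 2·|-3 − y|/(3·|y|) = 2|y + 3|/(3|y|).
Require delta ≤ 3/2 so that |y| > 3 − 3/2 = 3/2, hence 3|y| > 9/2.
Then |2/y + 2/3| < 2|y + 3|/(9/2), which is < eps when |y + 3| < (9/4)eps.
Take delta = min(3/2, (9/4)eps). Then 0 < |y + 3| < delta gives both |y + 3| < 3/2 and |y + 3| < (9/4)eps, so |2/y + 2/3| < eps.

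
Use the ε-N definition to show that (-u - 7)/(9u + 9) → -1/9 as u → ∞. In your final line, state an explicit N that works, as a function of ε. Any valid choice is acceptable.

Let ε > 0 be given. We seek N > 0 such that u > N implies |(-u - 7)/(9u + 9) + 1/9| < ε.
(-u - 7)/(9u + 9) + 1/9 = (9(-u - 7) − (-1)(9u + 9)) / (9(9u + 9)) = -54/(9(9u + 9)).
For u > 0 we have 9u + 9 > 9u, so |(-u - 7)/(9u + 9) + 1/9| = 54/(9(9u + 9)) < 54/(9·9u) = (2/3)/u.
Thus |(-u - 7)/(9u + 9) + 1/9| < ε whenever u > (2/3)/ε.
Take N = (2/3)/ε. If u > N then |(-u - 7)/(9u + 9) + 1/9| < (2/3)/u < ε.

N = (2/3)/ε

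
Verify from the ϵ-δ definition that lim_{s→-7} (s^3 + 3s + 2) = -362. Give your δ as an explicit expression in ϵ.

δ = min(1, ϵ/172)

Let ϵ > 0 be given. We want δ > 0 such that 0 < |s + 7| < δ implies |(s^3 + 3s + 2) + 362| < ϵ.
(s^3 + 3s + 2) + 362 = s^3 + 3s + 364 = (s + 7)(s^2 - 7s + 52).
So |(s^3 + 3s + 2) + 362| = |s + 7|·|s^2 - 7s + 52|.
Assume first that |s + 7| < 1, so |s| < 8. Then |s^2 - 7s + 52| ≤ 8^2 + 7·8 + 52 = 172.
Hence |(s^3 + 3s + 2) + 362| ≤ 172|s + 7| < ϵ provided |s + 7| < ϵ/172.
Take δ = min(1, ϵ/172). Then 0 < |s + 7| < δ gives both |s + 7| < 1 and |s + 7| < ϵ/172, so |(s^3 + 3s + 2) + 362| < ϵ.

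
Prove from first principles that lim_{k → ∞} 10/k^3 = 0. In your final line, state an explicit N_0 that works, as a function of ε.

N_0 = (10/ε)^{1/3}

Suppose ε > 0. For k ≥ 1, |10/k^3 − 0| = 10/k^3.
10/k^3 < ε ⇔ k^3 > 10/ε ⇔ k > (10/ε)^{1/3}.
Take N_0 = (10/ε)^{1/3}. Then k > N_0 implies 10/k^3 < ε.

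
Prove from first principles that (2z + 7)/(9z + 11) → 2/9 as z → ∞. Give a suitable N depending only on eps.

Suppose eps > 0. We seek N > 0 such that z > N implies |(2z + 7)/(9z + 11) − (2/9)| < eps.
(2z + 7)/(9z + 11) − (2/9) = (9(2z + 7) − 2(9z + 11)) / (9(9z + 11)) = 41/(9(9z + 11)).
For z > 0 we have 9z + 11 > 9z, so |(2z + 7)/(9z + 11) − (2/9)| = 41/(9(9z + 11)) < 41/(9·9z) = (41/81)/z.
Thus |(2z + 7)/(9z + 11) − (2/9)| < eps whenever z > (41/81)/eps.
Take N = (41/81)/eps. If z > N then |(2z + 7)/(9z + 11) − (2/9)| < (41/81)/z < eps.

N = (41/81)/eps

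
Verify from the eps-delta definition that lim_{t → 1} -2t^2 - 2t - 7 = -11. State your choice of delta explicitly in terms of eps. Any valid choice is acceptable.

delta = min(2, eps/10)

Fix eps > 0. We want delta > 0 such that 0 < |t − 1| < delta implies |(-2t^2 - 2t - 7) + 11| < eps.
(-2t^2 - 2t - 7) + 11 = -2t^2 - 2t + 4 = (t − 1)(-2t - 4).
So |(-2t^2 - 2t - 7) + 11| = |t − 1|·|-2t - 4|.
Assume first that |t − 1| < 2, so |t| < 3. Then |-2t - 4| ≤ 2·3 + 4 = 10.
Hence |(-2t^2 - 2t - 7) + 11| ≤ 10|t − 1| < eps provided |t − 1| < eps/10.
Choosing delta = min(2, eps/10) ensures both conditions, hence |(-2t^2 - 2t - 7) + 11| < eps.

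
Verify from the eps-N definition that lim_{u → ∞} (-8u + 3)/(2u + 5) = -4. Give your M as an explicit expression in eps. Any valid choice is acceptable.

Let eps > 0. We seek M > 0 such that u > M implies |(-8u + 3)/(2u + 5) + 4| < eps.
(-8u + 3)/(2u + 5) + 4 = (2(-8u + 3) − (-8)(2u + 5)) / (2(2u + 5)) = 46/(2(2u + 5)).
For u > 0 we have 2u + 5 > 2u, so |(-8u + 3)/(2u + 5) + 4| = 46/(2(2u + 5)) < 46/(2·2u) = (23/2)/u.
Thus |(-8u + 3)/(2u + 5) + 4| < eps whenever u > (23/2)/eps.
Take M = (23/2)/eps. If u > M then |(-8u + 3)/(2u + 5) + 4| < (23/2)/u < eps.

M = (23/2)/eps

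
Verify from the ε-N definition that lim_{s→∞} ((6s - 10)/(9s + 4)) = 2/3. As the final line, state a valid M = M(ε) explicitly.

M = (38/27)/ε

Let ε > 0 be given. We seek M > 0 such that s > M implies |(6s - 10)/(9s + 4) − (2/3)| < ε.
(6s - 10)/(9s + 4) − (2/3) = (9(6s - 10) − 6(9s + 4)) / (9(9s + 4)) = -114/(9(9s + 4)).
For s > 0 we have 9s + 4 > 9s, so |(6s - 10)/(9s + 4) − (2/3)| = 114/(9(9s + 4)) < 114/(9·9s) = (38/27)/s.
Thus |(6s - 10)/(9s + 4) − (2/3)| < ε whenever s > (38/27)/ε.
Take M = (38/27)/ε. If s > M then |(6s - 10)/(9s + 4) − (2/3)| < (38/27)/s < ε.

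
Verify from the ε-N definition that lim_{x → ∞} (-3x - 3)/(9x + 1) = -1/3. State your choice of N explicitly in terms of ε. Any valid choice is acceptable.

N = (8/27)/ε

Let ε > 0. We seek N > 0 such that x > N implies |(-3x - 3)/(9x + 1) + 1/3| < ε.
(-3x - 3)/(9x + 1) + 1/3 = (9(-3x - 3) − (-3)(9x + 1)) / (9(9x + 1)) = -24/(9(9x + 1)).
For x > 0 we have 9x + 1 > 9x, so |(-3x - 3)/(9x + 1) + 1/3| = 24/(9(9x + 1)) < 24/(9·9x) = (8/27)/x.
Thus |(-3x - 3)/(9x + 1) + 1/3| < ε whenever x > (8/27)/ε.
Take N = (8/27)/ε. If x > N then |(-3x - 3)/(9x + 1) + 1/3| < (8/27)/x < ε.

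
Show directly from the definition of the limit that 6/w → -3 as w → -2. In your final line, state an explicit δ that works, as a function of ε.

δ = min(1, (1/3)ε)

Let ε > 0 be given. We seek δ > 0 such that 0 < |w + 2| < δ implies |6/w + 3| < ε.
|6/w + 3| = 6·|-2 − w|/(2·|w|) = 6|w + 2|/(2|w|).
Restrict δ ≤ 1. Then |w + 2| < 1 gives |w| > 1, so 2|w| > 2.
Then |6/w + 3| < 6|w + 2|/2, which is < ε when |w + 2| < (1/3)ε.
Take δ = min(1, (1/3)ε). Then 0 < |w + 2| < δ gives both |w + 2| < 1 and |w + 2| < (1/3)ε, so |6/w + 3| < ε.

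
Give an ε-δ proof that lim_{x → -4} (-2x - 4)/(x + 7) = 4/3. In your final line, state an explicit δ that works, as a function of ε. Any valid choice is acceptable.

Let ε > 0 be given. We want δ > 0 with 0 < |x + 4| < δ ⇒ |(-2x - 4)/(x + 7) − (4/3)| < ε.
Combining over a common denominator, (-2x - 4)/(x + 7) − (4/3) = [(-2x - 4)·3 − 4·(x + 7)] / [3·(x + 7)] = -10(x + 4) / (3(x + 7)).
So |(-2x - 4)/(x + 7) − (4/3)| = 10|x + 4| / (3·|x + 7|).
Restrict δ ≤ 3/2. Then |x + 4| < 3/2 gives |x + 7| = |(x + 4) + 3| ≥ 3 − 3/2 = 3/2.
Hence |(-2x - 4)/(x + 7) − (4/3)| < 10|x + 4|/(3·(3/2)) = (20/9)|x + 4|, which is < ε once |x + 4| < (9/20)ε.
Take δ = min(3/2, (9/20)ε). Then 0 < |x + 4| < δ forces both bounds, so |(-2x - 4)/(x + 7) − (4/3)| < ε.

δ = min(3/2, (9/20)ε)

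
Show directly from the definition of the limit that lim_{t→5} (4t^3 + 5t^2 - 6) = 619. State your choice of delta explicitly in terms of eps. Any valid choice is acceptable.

Let eps > 0. We want delta > 0 such that 0 < |t − 5| < delta implies |(4t^3 + 5t^2 - 6) − 619| < eps.
(4t^3 + 5t^2 - 6) − 619 = 4t^3 + 5t^2 - 625 = (t − 5)(4t^2 + 25t + 125).
So |(4t^3 + 5t^2 - 6) − 619| = |t − 5|·|4t^2 + 25t + 125|.
Assume first that |t − 5| < 1, so |t| < 6. Then |4t^2 + 25t + 125| ≤ 4·6^2 + 25·6 + 125 = 419.
Hence |(4t^3 + 5t^2 - 6) − 619| ≤ 419|t − 5| < eps provided |t − 5| < eps/419.
Choosing delta = min(1, eps/419) ensures both conditions, hence |(4t^3 + 5t^2 - 6) − 619| < eps.

delta = min(1, eps/419)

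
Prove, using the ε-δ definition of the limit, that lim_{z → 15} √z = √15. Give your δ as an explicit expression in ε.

Let ε > 0. We want δ > 0 such that 0 < |z − 15| < δ implies |√z − √15| < ε.
Rationalise: √z − √15 = (z − 15)/(√z + √15), so |√z − √15| = |z − 15|/(√z + √15).
Restrict δ ≤ 15 so that |z − 15| < 15 forces z > 0, and then √z + √15 > √15.
Hence |√z − √15| < |z − 15|/√15, which is < ε once |z − 15| < √15·ε.
Take δ = min(15, √15·ε). If 0 < |z − 15| < δ then z > 0 and |√z − √15| < |z − 15|/√15 < ε.

δ = min(15, √15·ε)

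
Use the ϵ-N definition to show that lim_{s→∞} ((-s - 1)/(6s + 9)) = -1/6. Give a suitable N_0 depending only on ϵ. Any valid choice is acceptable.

N_0 = (1/12)/ϵ

Fix ϵ > 0. We seek N_0 > 0 such that s > N_0 implies |(-s - 1)/(6s + 9) + 1/6| < ϵ.
(-s - 1)/(6s + 9) + 1/6 = (6(-s - 1) − (-1)(6s + 9)) / (6(6s + 9)) = 3/(6(6s + 9)).
For s > 0 we have 6s + 9 > 6s, so |(-s - 1)/(6s + 9) + 1/6| = 3/(6(6s + 9)) < 3/(6·6s) = (1/12)/s.
Thus |(-s - 1)/(6s + 9) + 1/6| < ϵ whenever s > (1/12)/ϵ.
Take N_0 = (1/12)/ϵ. If s > N_0 then |(-s - 1)/(6s + 9) + 1/6| < (1/12)/s < ϵ.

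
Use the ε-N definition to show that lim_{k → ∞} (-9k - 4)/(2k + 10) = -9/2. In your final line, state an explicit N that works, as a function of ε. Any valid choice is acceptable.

N = (41/2)/ε

Suppose ε > 0. For k ≥ 1, |(-9k - 4)/(2k + 10) + 9/2| = |82|/(2(2k + 10)) = 82/(2(2k + 10)).
Since 2k + 10 ≥ 2k for k ≥ 1, this is ≤ 82/(2·2k) = (41/2)/k.
So |(-9k - 4)/(2k + 10) + 9/2| < ε whenever k > (41/2)/ε.
Take N = (41/2)/ε. If k > N then |(-9k - 4)/(2k + 10) + 9/2| ≤ (41/2)/k < ε.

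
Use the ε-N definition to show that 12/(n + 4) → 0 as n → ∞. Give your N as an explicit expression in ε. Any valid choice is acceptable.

Fix ε > 0. For n ≥ 1, |12/(n + 4) − 0| = 12/(n + 4) ≤ 12/n.
We need 12/n < ε, i.e. n > 12/ε.
Take N = 12/ε. If n > N then |12/(n + 4)| ≤ 12/n < ε.

N = 12/ε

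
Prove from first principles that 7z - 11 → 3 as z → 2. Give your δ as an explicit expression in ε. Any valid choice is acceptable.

Let ε > 0 be given. We need δ > 0 so that 0 < |z − 2| < δ implies |(7z - 11) − 3| < ε.
|(7z - 11) − 3| = |7z - 14| = 7|z − 2|.
Thus it suffices that |z − 2| < ε/7.
Choosing δ = ε/7 gives |(7z - 11) − 3| = 7|z − 2| < ε whenever |z − 2| < δ.

δ = ε/7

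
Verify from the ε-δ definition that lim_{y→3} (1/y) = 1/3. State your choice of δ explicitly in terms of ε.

Let ε > 0 be given. We seek δ > 0 such that 0 < |y − 3| < δ implies |1/y − (1/3)| < ε.
|1/y − (1/3)| = |3 − y|/(3·|y|) = |y − 3|/(3|y|).
Restrict δ ≤ 3/2. Then |y − 3| < 3/2 gives |y| > 3/2, so 3|y| > 9/2.
Then |1/y − (1/3)| < |y − 3|/(9/2), which is < ε when |y − 3| < (9/2)ε.
Take δ = min(3/2, (9/2)ε). Then 0 < |y − 3| < δ gives both |y − 3| < 3/2 and |y − 3| < (9/2)ε, so |1/y − (1/3)| < ε.

δ = min(3/2, (9/2)ε)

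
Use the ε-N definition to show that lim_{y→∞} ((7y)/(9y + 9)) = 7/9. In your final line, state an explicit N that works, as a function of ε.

Let ε > 0 be given. We seek N > 0 such that y > N implies |(7y)/(9y + 9) − (7/9)| < ε.
(7y)/(9y + 9) − (7/9) = (9(7y) − 7(9y + 9)) / (9(9y + 9)) = -63/(9(9y + 9)).
For y > 0 we have 9y + 9 > 9y, so |(7y)/(9y + 9) − (7/9)| = 63/(9(9y + 9)) < 63/(9·9y) = (7/9)/y.
Thus |(7y)/(9y + 9) − (7/9)| < ε whenever y > (7/9)/ε.
Take N = (7/9)/ε. If y > N then |(7y)/(9y + 9) − (7/9)| < (7/9)/y < ε.

N = (7/9)/ε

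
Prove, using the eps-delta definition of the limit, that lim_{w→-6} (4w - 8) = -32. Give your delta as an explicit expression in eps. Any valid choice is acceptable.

delta = eps/4

Suppose eps > 0. We need delta > 0 so that 0 < |w + 6| < delta implies |(4w - 8) + 32| < eps.
|(4w - 8) + 32| = |4w + 24| = 4|w + 6|.
So 4|w + 6| < eps exactly when |w + 6| < eps/4.
Take delta = eps/4. If 0 < |w + 6| < delta then |(4w - 8) + 32| = 4|w + 6| < 4·(eps/4) = eps.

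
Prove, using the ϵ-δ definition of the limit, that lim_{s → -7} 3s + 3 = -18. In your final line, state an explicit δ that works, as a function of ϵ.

Suppose ϵ > 0. We need δ > 0 so that 0 < |s + 7| < δ implies |(3s + 3) + 18| < ϵ.
|(3s + 3) + 18| = |3s + 21| = 3|s + 7|.
So 3|s + 7| < ϵ exactly when |s + 7| < ϵ/3.
Choosing δ = ϵ/3 gives |(3s + 3) + 18| = 3|s + 7| < ϵ whenever |s + 7| < δ.

δ = ϵ/3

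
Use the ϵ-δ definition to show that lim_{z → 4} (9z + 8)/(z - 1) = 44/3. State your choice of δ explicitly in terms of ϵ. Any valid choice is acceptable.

δ = min(3/2, (9/34)ϵ)

Let ϵ > 0. We want δ > 0 with 0 < |z − 4| < δ ⇒ |(9z + 8)/(z - 1) − (44/3)| < ϵ.
Combining over a common denominator, (9z + 8)/(z - 1) − (44/3) = [(9z + 8)·3 − 44·(z - 1)] / [3·(z - 1)] = -17(z − 4) / (3(z - 1)).
So |(9z + 8)/(z - 1) − (44/3)| = 17|z − 4| / (3·|z − 1|).
Require δ ≤ 3/2, so |z − 1| ≥ |3| − |z − 4| > 3 − 3/2 = 3/2.
Hence |(9z + 8)/(z - 1) − (44/3)| < 17|z − 4|/(3·(3/2)) = (34/9)|z − 4|, which is < ϵ once |z − 4| < (9/34)ϵ.
Take δ = min(3/2, (9/34)ϵ). Then 0 < |z − 4| < δ forces both bounds, so |(9z + 8)/(z - 1) − (44/3)| < ϵ.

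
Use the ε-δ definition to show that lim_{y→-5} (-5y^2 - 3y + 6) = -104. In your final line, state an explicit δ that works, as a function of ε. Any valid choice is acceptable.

δ = min(1, ε/52)

Let ε > 0 be given. We want δ > 0 such that 0 < |y + 5| < δ implies |(-5y^2 - 3y + 6) + 104| < ε.
(-5y^2 - 3y + 6) + 104 = -5y^2 - 3y + 110 = (y + 5)(-5y + 22).
So |(-5y^2 - 3y + 6) + 104| = |y + 5|·|-5y + 22|.
Require δ ≤ 1. Then |y + 5| < 1 gives |y| < 6, and by the triangle inequality |-5y + 22| ≤ 5·6 + 22 = 52.
Hence |(-5y^2 - 3y + 6) + 104| ≤ 52|y + 5| < ε provided |y + 5| < ε/52.
Choosing δ = min(1, ε/52) ensures both conditions, hence |(-5y^2 - 3y + 6) + 104| < ε.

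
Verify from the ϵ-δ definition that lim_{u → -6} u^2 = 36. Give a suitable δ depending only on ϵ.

δ = min(1, ϵ/13)

Let ϵ > 0 be given. We seek δ > 0 with 0 < |u + 6| < δ ⇒ |u^2 − 36| < ϵ.
Factor: u^2 − 36 = (u + 6)(u - 6), so |u^2 − 36| = |u + 6|·|u - 6|.
Restrict δ ≤ 1. Then |u + 6| < 1 gives |u| < 7, so by the triangle inequality |u - 6| ≤ 7 + 6 = 13.
Hence |u^2 − 36| ≤ 13|u + 6|, which is < ϵ once |u + 6| < ϵ/13.
Take δ = min(1, ϵ/13). If 0 < |u + 6| < δ then both bounds hold and |u^2 − 36| ≤ 13|u + 6| < 13·(ϵ/13) = ϵ.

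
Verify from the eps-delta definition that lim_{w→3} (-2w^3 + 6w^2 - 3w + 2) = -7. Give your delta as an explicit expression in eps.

Fix eps > 0. We want delta > 0 such that 0 < |w − 3| < delta implies |(-2w^3 + 6w^2 - 3w + 2) + 7| < eps.
(-2w^3 + 6w^2 - 3w + 2) + 7 = -2w^3 + 6w^2 - 3w + 9 = (w − 3)(-2w^2 - 3).
So |(-2w^3 + 6w^2 - 3w + 2) + 7| = |w − 3|·|-2w^2 - 3|.
Assume first that |w − 3| < 1, so |w| < 4. Then |-2w^2 - 3| ≤ 2·4^2 + 3 = 35.
Hence |(-2w^3 + 6w^2 - 3w + 2) + 7| ≤ 35|w − 3| < eps provided |w − 3| < eps/35.
Choosing delta = min(1, eps/35) ensures both conditions, hence |(-2w^3 + 6w^2 - 3w + 2) + 7| < eps.

delta = min(1, eps/35)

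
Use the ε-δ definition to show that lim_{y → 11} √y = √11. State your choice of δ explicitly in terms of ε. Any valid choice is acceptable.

Fix ε > 0. We want δ > 0 such that 0 < |y − 11| < δ implies |√y − √11| < ε.
Multiplying by the conjugate, |√y − √11| = |y − 11|/(√y + √11).
Restrict δ ≤ 11 so that |y − 11| < 11 forces y > 0, and then √y + √11 > √11.
Hence |√y − √11| < |y − 11|/√11, which is < ε once |y − 11| < √11·ε.
Take δ = min(11, √11·ε). If 0 < |y − 11| < δ then y > 0 and |√y − √11| < |y − 11|/√11 < ε.

δ = min(11, √11·ε)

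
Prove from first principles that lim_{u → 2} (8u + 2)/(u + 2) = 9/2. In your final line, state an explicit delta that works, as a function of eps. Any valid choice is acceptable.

Let eps > 0. We want delta > 0 with 0 < |u − 2| < delta ⇒ |(8u + 2)/(u + 2) − (9/2)| < eps.
Combining over a common denominator, (8u + 2)/(u + 2) − (9/2) = [(8u + 2)·4 − 18·(u + 2)] / [4·(u + 2)] = 14(u − 2) / (4(u + 2)).
So |(8u + 2)/(u + 2) − (9/2)| = 14|u − 2| / (4·|u + 2|).
Restrict delta ≤ 2. Then |u − 2| < 2 gives |u + 2| = |(u − 2) + 4| ≥ 4 − 2 = 2.
Hence |(8u + 2)/(u + 2) − (9/2)| < 14|u − 2|/(4·2) = (7/4)|u − 2|, which is < eps once |u − 2| < (4/7)eps.
Take delta = min(2, (4/7)eps). Then 0 < |u − 2| < delta forces both bounds, so |(8u + 2)/(u + 2) − (9/2)| < eps.

delta = min(2, (4/7)eps)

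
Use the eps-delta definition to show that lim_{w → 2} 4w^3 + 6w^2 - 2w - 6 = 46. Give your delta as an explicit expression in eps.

delta = min(1, eps/104)

Let eps > 0. We want delta > 0 such that 0 < |w − 2| < delta implies |(4w^3 + 6w^2 - 2w - 6) − 46| < eps.
(4w^3 + 6w^2 - 2w - 6) − 46 = 4w^3 + 6w^2 - 2w - 52 = (w − 2)(4w^2 + 14w + 26).
So |(4w^3 + 6w^2 - 2w - 6) − 46| = |w − 2|·|4w^2 + 14w + 26|.
Assume first that |w − 2| < 1, so |w| < 3. Then |4w^2 + 14w + 26| ≤ 4·3^2 + 14·3 + 26 = 104.
Hence |(4w^3 + 6w^2 - 2w - 6) − 46| ≤ 104|w − 2| < eps provided |w − 2| < eps/104.
Choosing delta = min(1, eps/104) ensures both conditions, hence |(4w^3 + 6w^2 - 2w - 6) − 46| < eps.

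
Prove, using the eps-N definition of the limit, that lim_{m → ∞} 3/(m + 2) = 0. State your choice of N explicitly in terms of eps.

N = 3/eps

Let eps > 0. For m ≥ 1, |3/(m + 2) − 0| = 3/(m + 2) ≤ 3/m.
We need 3/m < eps, i.e. m > 3/eps.
Take N = 3/eps. If m > N then |3/(m + 2)| ≤ 3/m < eps.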